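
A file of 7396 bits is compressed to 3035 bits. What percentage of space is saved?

Space savings = (1 - Compressed/Original) × 100%
= (1 - 3035/7396) × 100%
= 58.96%


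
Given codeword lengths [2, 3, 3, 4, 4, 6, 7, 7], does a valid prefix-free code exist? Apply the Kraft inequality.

Kraft inequality: Σ 2^(-l_i) ≤ 1 for prefix-free code
Calculating: 2^(-2) + 2^(-3) + 2^(-3) + 2^(-4) + 2^(-4) + 2^(-6) + 2^(-7) + 2^(-7)
= 0.25 + 0.125 + 0.125 + 0.0625 + 0.0625 + 0.015625 + 0.0078125 + 0.0078125
= 0.6562
Since 0.6562 ≤ 1, prefix-free code exists


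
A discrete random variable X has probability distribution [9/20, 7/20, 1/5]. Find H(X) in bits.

H(X) = -Σ p(x) log₂ p(x)
  -9/20 × log₂(9/20) = 0.5184
  -7/20 × log₂(7/20) = 0.5301
  -1/5 × log₂(1/5) = 0.4644
H(X) = 1.5129 bits


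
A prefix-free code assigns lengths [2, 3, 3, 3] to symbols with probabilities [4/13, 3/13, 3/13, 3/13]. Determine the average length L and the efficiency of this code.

Average length L = Σ p_i × l_i = 2.6923 bits
Entropy H = 1.9878 bits
Efficiency η = H/L × 100% = 73.83%


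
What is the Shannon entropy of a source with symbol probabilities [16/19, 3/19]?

H(X) = -Σ p(x) log₂ p(x)
  -16/19 × log₂(16/19) = 0.2088
  -3/19 × log₂(3/19) = 0.4205
H(X) = 0.6292 bits


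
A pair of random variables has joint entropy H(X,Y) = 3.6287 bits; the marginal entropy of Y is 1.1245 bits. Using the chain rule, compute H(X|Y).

Chain rule: H(X,Y) = H(X|Y) + H(Y)
H(X|Y) = H(X,Y) - H(Y) = 3.6287 - 1.1245 = 2.5042 bits


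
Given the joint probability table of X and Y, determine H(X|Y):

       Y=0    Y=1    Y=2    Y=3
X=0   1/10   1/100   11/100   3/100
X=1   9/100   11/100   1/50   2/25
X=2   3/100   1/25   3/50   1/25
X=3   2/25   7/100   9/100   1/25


H(X|Y) = Σ_y p(y) H(X|Y=y)
  p(Y=0) = 3/10, H(X|Y=0) = 1.8901
  p(Y=1) = 23/100, H(X|Y=1) = 1.6668
  p(Y=2) = 7/25, H(X|Y=2) = 1.8040
  p(Y=3) = 19/100, H(X|Y=3) = 1.8924
H(X|Y) = 0.3000×1.8901 + 0.2300×1.6668 + 0.2800×1.8040 + 0.1900×1.8924 = 1.8151 bits


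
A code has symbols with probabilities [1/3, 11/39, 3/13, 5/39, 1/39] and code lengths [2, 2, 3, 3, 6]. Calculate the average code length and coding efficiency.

Average length L = Σ p_i × l_i = 2.4615 bits
Entropy H = 2.0470 bits
Efficiency η = H/L × 100% = 83.16%


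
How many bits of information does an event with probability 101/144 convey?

Information content I(x) = -log₂(p(x))
I = -log₂(101/144) = -log₂(0.7014)
I = 0.5117 bits


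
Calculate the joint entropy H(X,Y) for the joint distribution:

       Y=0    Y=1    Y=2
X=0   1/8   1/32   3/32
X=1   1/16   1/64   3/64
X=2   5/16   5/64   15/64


H(X,Y) = -Σ p(x,y) log₂ p(x,y)
  p(0,0)=1/8: -0.1250 × log₂(0.1250) = 0.3750
  p(0,1)=1/32: -0.0312 × log₂(0.0312) = 0.1562
  p(0,2)=3/32: -0.0938 × log₂(0.0938) = 0.3202
  p(1,0)=1/16: -0.0625 × log₂(0.0625) = 0.2500
  p(1,1)=1/64: -0.0156 × log₂(0.0156) = 0.0938
  p(1,2)=3/64: -0.0469 × log₂(0.0469) = 0.2070
  p(2,0)=5/16: -0.3125 × log₂(0.3125) = 0.5244
  p(2,1)=5/64: -0.0781 × log₂(0.0781) = 0.2873
  p(2,2)=15/64: -0.2344 × log₂(0.2344) = 0.4906
H(X,Y) = 2.7044 bits


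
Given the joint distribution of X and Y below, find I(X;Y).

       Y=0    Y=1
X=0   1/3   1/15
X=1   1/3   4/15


H(X) = 0.9710, H(Y) = 0.9183, H(X,Y) = 1.8256
I(X;Y) = H(X) + H(Y) - H(X,Y) = 0.0636 bits


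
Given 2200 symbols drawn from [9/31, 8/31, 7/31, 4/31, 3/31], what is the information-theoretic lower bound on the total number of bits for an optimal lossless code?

Entropy H = 2.2143 bits/symbol
Minimum bits = H × n = 2.2143 × 2200
= 4871.54 bits


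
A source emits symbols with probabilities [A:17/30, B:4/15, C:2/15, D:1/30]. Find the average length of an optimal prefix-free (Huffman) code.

Huffman tree construction:
Combine smallest probabilities repeatedly
Resulting codes:
  A: 1 (length 1)
  B: 01 (length 2)
  C: 001 (length 3)
  D: 000 (length 3)
Average length = Σ p(s) × length(s) = 1.6000 bits


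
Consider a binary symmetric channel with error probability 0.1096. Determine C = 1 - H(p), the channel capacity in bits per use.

For BSC with error probability p:
C = 1 - H(p) where H(p) is binary entropy
H(0.1096) = -0.1096 × log₂(0.1096) - 0.8904 × log₂(0.8904)
H(p) = 0.4987
C = 1 - 0.4987 = 0.5013 bits/use


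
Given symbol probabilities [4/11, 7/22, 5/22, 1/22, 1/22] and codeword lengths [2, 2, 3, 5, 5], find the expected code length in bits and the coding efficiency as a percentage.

Average length L = Σ p_i × l_i = 2.5000 bits
Entropy H = 1.9476 bits
Efficiency η = H/L × 100% = 77.90%


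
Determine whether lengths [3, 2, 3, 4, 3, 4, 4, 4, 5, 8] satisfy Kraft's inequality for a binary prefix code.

Kraft inequality: Σ 2^(-l_i) ≤ 1 for prefix-free code
Calculating: 2^(-3) + 2^(-2) + 2^(-3) + 2^(-4) + 2^(-3) + 2^(-4) + 2^(-4) + 2^(-4) + 2^(-5) + 2^(-8)
= 0.125 + 0.25 + 0.125 + 0.0625 + 0.125 + 0.0625 + 0.0625 + 0.0625 + 0.03125 + 0.00390625
= 0.9102
Since 0.9102 ≤ 1, prefix-free code exists


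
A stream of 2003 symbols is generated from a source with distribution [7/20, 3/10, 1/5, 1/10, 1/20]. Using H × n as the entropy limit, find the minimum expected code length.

Entropy H = 2.0639 bits/symbol
Minimum bits = H × n = 2.0639 × 2003
= 4133.92 bits


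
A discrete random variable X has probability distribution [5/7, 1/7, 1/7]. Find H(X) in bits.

H(X) = -Σ p(x) log₂ p(x)
  -5/7 × log₂(5/7) = 0.3467
  -1/7 × log₂(1/7) = 0.4011
  -1/7 × log₂(1/7) = 0.4011
H(X) = 1.1488 bits


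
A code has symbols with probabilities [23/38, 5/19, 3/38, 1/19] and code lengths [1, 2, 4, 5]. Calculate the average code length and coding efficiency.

Average length L = Σ p_i × l_i = 1.7105 bits
Entropy H = 1.4580 bits
Efficiency η = H/L × 100% = 85.24%


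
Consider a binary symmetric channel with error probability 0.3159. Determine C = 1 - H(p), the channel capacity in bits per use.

For BSC with error probability p:
C = 1 - H(p) where H(p) is binary entropy
H(0.3159) = -0.3159 × log₂(0.3159) - 0.6841 × log₂(0.6841)
H(p) = 0.8999
C = 1 - 0.8999 = 0.1001 bits/use


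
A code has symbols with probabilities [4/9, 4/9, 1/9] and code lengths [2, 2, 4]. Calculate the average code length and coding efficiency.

Average length L = Σ p_i × l_i = 2.2222 bits
Entropy H = 1.3921 bits
Efficiency η = H/L × 100% = 62.65%


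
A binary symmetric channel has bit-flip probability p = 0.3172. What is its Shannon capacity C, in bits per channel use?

For BSC with error probability p:
C = 1 - H(p) where H(p) is binary entropy
H(0.3172) = -0.3172 × log₂(0.3172) - 0.6828 × log₂(0.6828)
H(p) = 0.9013
C = 1 - 0.9013 = 0.0987 bits/use


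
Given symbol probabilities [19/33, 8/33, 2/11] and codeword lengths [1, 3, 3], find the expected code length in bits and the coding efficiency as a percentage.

Average length L = Σ p_i × l_i = 1.8485 bits
Entropy H = 1.4014 bits
Efficiency η = H/L × 100% = 75.81%


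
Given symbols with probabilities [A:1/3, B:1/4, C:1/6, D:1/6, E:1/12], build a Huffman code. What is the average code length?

Huffman tree construction:
Combine smallest probabilities repeatedly
Resulting codes:
  A: 11 (length 2)
  B: 01 (length 2)
  C: 101 (length 3)
  D: 00 (length 2)
  E: 100 (length 3)
Average length = Σ p(s) × length(s) = 2.2500 bits


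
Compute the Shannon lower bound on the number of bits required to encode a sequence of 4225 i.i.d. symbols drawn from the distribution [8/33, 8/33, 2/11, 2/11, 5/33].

Entropy H = 2.2981 bits/symbol
Minimum bits = H × n = 2.2981 × 4225
= 9709.28 bits


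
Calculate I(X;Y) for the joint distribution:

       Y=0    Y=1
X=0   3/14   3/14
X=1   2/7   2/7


H(X) = 0.9852, H(Y) = 1.0000, H(X,Y) = 1.9852
I(X;Y) = H(X) + H(Y) - H(X,Y) = 0.0000 bits


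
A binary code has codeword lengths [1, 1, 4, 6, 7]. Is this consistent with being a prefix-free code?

Kraft inequality: Σ 2^(-l_i) ≤ 1 for prefix-free code
Calculating: 2^(-1) + 2^(-1) + 2^(-4) + 2^(-6) + 2^(-7)
= 0.5 + 0.5 + 0.0625 + 0.015625 + 0.0078125
= 1.0859
Since 1.0859 > 1, prefix-free code does not exist


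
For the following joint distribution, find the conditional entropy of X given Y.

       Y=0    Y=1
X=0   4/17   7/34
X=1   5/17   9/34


H(X|Y) = Σ_y p(y) H(X|Y=y)
  p(Y=0) = 9/17, H(X|Y=0) = 0.9911
  p(Y=1) = 8/17, H(X|Y=1) = 0.9887
H(X|Y) = 0.5294×0.9911 + 0.4706×0.9887 = 0.9900 bits


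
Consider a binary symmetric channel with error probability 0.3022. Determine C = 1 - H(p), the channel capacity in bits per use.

For BSC with error probability p:
C = 1 - H(p) where H(p) is binary entropy
H(0.3022) = -0.3022 × log₂(0.3022) - 0.6978 × log₂(0.6978)
H(p) = 0.8840
C = 1 - 0.8840 = 0.1160 bits/use


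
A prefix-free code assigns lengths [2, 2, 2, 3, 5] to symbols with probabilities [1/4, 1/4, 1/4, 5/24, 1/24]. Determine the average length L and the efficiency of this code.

Average length L = Σ p_i × l_i = 2.3333 bits
Entropy H = 2.1625 bits
Efficiency η = H/L × 100% = 92.68%


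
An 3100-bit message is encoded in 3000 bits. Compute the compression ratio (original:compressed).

Compression ratio = Original / Compressed
= 3100 / 3000 = 1.03:1


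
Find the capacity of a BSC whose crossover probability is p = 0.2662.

For BSC with error probability p:
C = 1 - H(p) where H(p) is binary entropy
H(0.2662) = -0.2662 × log₂(0.2662) - 0.7338 × log₂(0.7338)
H(p) = 0.8360
C = 1 - 0.8360 = 0.1640 bits/use


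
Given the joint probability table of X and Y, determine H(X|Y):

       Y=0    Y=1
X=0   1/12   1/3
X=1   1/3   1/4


H(X|Y) = Σ_y p(y) H(X|Y=y)
  p(Y=0) = 5/12, H(X|Y=0) = 0.7219
  p(Y=1) = 7/12, H(X|Y=1) = 0.9852
H(X|Y) = 0.4167×0.7219 + 0.5833×0.9852 = 0.8755 bits


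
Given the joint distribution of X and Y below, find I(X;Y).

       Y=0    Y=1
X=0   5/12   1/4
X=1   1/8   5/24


H(X) = 0.9183, H(Y) = 0.9950, H(X,Y) = 1.8727
I(X;Y) = H(X) + H(Y) - H(X,Y) = 0.0406 bits


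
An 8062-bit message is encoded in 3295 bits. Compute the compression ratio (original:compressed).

Compression ratio = Original / Compressed
= 8062 / 3295 = 2.45:1


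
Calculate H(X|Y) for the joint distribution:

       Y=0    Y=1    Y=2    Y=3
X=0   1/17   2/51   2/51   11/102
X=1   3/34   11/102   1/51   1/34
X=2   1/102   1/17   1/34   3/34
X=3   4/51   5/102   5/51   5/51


H(X|Y) = Σ_y p(y) H(X|Y=y)
  p(Y=0) = 4/17, H(X|Y=0) = 1.7500
  p(Y=1) = 13/51, H(X|Y=1) = 1.8861
  p(Y=2) = 19/102, H(X|Y=2) = 1.7230
  p(Y=3) = 11/34, H(X|Y=3) = 1.8760
H(X|Y) = 0.2353×1.7500 + 0.2549×1.8861 + 0.1863×1.7230 + 0.3235×1.8760 = 1.8204 bits


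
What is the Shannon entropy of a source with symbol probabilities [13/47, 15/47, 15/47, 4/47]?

H(X) = -Σ p(x) log₂ p(x)
  -13/47 × log₂(13/47) = 0.5128
  -15/47 × log₂(15/47) = 0.5259
  -15/47 × log₂(15/47) = 0.5259
  -4/47 × log₂(4/47) = 0.3025
H(X) = 1.8671 bits


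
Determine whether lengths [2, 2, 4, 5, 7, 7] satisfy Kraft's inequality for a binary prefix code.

Kraft inequality: Σ 2^(-l_i) ≤ 1 for prefix-free code
Calculating: 2^(-2) + 2^(-2) + 2^(-4) + 2^(-5) + 2^(-7) + 2^(-7)
= 0.25 + 0.25 + 0.0625 + 0.03125 + 0.0078125 + 0.0078125
= 0.6094
Since 0.6094 ≤ 1, prefix-free code exists


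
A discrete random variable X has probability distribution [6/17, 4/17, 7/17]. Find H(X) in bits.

H(X) = -Σ p(x) log₂ p(x)
  -6/17 × log₂(6/17) = 0.5303
  -4/17 × log₂(4/17) = 0.4912
  -7/17 × log₂(7/17) = 0.5271
H(X) = 1.5486 bits


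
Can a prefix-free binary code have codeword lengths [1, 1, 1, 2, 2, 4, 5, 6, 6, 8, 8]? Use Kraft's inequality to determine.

Kraft inequality: Σ 2^(-l_i) ≤ 1 for prefix-free code
Calculating: 2^(-1) + 2^(-1) + 2^(-1) + 2^(-2) + 2^(-2) + 2^(-4) + 2^(-5) + 2^(-6) + 2^(-6) + 2^(-8) + 2^(-8)
= 0.5 + 0.5 + 0.5 + 0.25 + 0.25 + 0.0625 + 0.03125 + 0.015625 + 0.015625 + 0.00390625 + 0.00390625
= 2.1328
Since 2.1328 > 1, prefix-free code does not exist


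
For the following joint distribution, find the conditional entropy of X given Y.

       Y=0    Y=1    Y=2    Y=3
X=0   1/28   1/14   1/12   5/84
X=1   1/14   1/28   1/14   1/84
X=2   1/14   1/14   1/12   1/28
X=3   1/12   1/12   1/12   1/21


H(X|Y) = Σ_y p(y) H(X|Y=y)
  p(Y=0) = 11/42, H(X|Y=0) = 1.9401
  p(Y=1) = 11/42, H(X|Y=1) = 1.9401
  p(Y=2) = 9/28, H(X|Y=2) = 1.9970
  p(Y=3) = 13/84, H(X|Y=3) = 1.8262
H(X|Y) = 0.2619×1.9401 + 0.2619×1.9401 + 0.3214×1.9970 + 0.1548×1.8262 = 1.9407 bits


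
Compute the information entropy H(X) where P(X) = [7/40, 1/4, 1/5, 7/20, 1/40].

H(X) = -Σ p(x) log₂ p(x)
  -7/40 × log₂(7/40) = 0.4401
  -1/4 × log₂(1/4) = 0.5000
  -1/5 × log₂(1/5) = 0.4644
  -7/20 × log₂(7/20) = 0.5301
  -1/40 × log₂(1/40) = 0.1330
H(X) = 2.0676 bits


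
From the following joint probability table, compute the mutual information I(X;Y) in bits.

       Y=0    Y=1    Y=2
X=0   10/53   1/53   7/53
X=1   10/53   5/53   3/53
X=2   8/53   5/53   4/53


H(X) = 1.5844, H(Y) = 1.4645, H(X,Y) = 2.9720
I(X;Y) = H(X) + H(Y) - H(X,Y) = 0.0769 bits


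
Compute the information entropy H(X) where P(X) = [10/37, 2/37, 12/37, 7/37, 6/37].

H(X) = -Σ p(x) log₂ p(x)
  -10/37 × log₂(10/37) = 0.5101
  -2/37 × log₂(2/37) = 0.2275
  -12/37 × log₂(12/37) = 0.5269
  -7/37 × log₂(7/37) = 0.4545
  -6/37 × log₂(6/37) = 0.4256
H(X) = 2.1446 bits


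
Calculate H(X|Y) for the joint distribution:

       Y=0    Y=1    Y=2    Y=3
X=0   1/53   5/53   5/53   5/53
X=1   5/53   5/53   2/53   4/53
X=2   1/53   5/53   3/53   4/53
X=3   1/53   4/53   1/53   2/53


H(X|Y) = Σ_y p(y) H(X|Y=y)
  p(Y=0) = 8/53, H(X|Y=0) = 1.5488
  p(Y=1) = 19/53, H(X|Y=1) = 1.9938
  p(Y=2) = 11/53, H(X|Y=2) = 1.7899
  p(Y=3) = 15/53, H(X|Y=3) = 1.9329
H(X|Y) = 0.1509×1.5488 + 0.3585×1.9938 + 0.2075×1.7899 + 0.2830×1.9329 = 1.8671 bits


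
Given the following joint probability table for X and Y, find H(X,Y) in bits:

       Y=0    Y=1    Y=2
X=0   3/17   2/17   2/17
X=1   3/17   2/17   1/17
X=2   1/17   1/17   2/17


H(X,Y) = -Σ p(x,y) log₂ p(x,y)
  p(0,0)=3/17: -0.1765 × log₂(0.1765) = 0.4416
  p(0,1)=2/17: -0.1176 × log₂(0.1176) = 0.3632
  p(0,2)=2/17: -0.1176 × log₂(0.1176) = 0.3632
  p(1,0)=3/17: -0.1765 × log₂(0.1765) = 0.4416
  p(1,1)=2/17: -0.1176 × log₂(0.1176) = 0.3632
  p(1,2)=1/17: -0.0588 × log₂(0.0588) = 0.2404
  p(2,0)=1/17: -0.0588 × log₂(0.0588) = 0.2404
  p(2,1)=1/17: -0.0588 × log₂(0.0588) = 0.2404
  p(2,2)=2/17: -0.1176 × log₂(0.1176) = 0.3632
H(X,Y) = 3.0575 bits


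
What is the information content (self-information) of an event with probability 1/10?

Information content I(x) = -log₂(p(x))
I = -log₂(1/10) = -log₂(0.1000)
I = 3.3219 bits


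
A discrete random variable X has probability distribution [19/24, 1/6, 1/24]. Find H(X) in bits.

H(X) = -Σ p(x) log₂ p(x)
  -19/24 × log₂(19/24) = 0.2668
  -1/6 × log₂(1/6) = 0.4308
  -1/24 × log₂(1/24) = 0.1910
H(X) = 0.8887 bits


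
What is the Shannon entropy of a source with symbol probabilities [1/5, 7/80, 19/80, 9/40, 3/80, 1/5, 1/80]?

H(X) = -Σ p(x) log₂ p(x)
  -1/5 × log₂(1/5) = 0.4644
  -7/80 × log₂(7/80) = 0.3075
  -19/80 × log₂(19/80) = 0.4926
  -9/40 × log₂(9/40) = 0.4842
  -3/80 × log₂(3/80) = 0.1776
  -1/5 × log₂(1/5) = 0.4644
  -1/80 × log₂(1/80) = 0.0790
H(X) = 2.4697 bits


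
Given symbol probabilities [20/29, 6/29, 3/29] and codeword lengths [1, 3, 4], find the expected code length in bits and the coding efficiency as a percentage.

Average length L = Σ p_i × l_i = 1.7241 bits
Entropy H = 1.1786 bits
Efficiency η = H/L × 100% = 68.36%


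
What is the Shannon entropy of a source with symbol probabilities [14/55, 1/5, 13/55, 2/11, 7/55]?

H(X) = -Σ p(x) log₂ p(x)
  -14/55 × log₂(14/55) = 0.5025
  -1/5 × log₂(1/5) = 0.4644
  -13/55 × log₂(13/55) = 0.4919
  -2/11 × log₂(2/11) = 0.4472
  -7/55 × log₂(7/55) = 0.3785
H(X) = 2.2844 bits


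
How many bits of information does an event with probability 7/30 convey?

Information content I(x) = -log₂(p(x))
I = -log₂(7/30) = -log₂(0.2333)
I = 2.0995 bits


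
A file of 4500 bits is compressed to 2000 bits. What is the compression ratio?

Compression ratio = Original / Compressed
= 4500 / 2000 = 2.25:1


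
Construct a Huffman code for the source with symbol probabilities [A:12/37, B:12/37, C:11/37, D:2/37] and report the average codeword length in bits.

Huffman tree construction:
Combine smallest probabilities repeatedly
Resulting codes:
  A: 10 (length 2)
  B: 11 (length 2)
  C: 01 (length 2)
  D: 00 (length 2)
Average length = Σ p(s) × length(s) = 2.0000 bits


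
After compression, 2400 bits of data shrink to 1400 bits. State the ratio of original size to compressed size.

Compression ratio = Original / Compressed
= 2400 / 1400 = 1.71:1


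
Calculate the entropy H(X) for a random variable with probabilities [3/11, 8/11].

H(X) = -Σ p(x) log₂ p(x)
  -3/11 × log₂(3/11) = 0.5112
  -8/11 × log₂(8/11) = 0.3341
H(X) = 0.8454 bits


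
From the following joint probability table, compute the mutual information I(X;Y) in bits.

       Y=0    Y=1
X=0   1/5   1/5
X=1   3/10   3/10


H(X) = 0.9710, H(Y) = 1.0000, H(X,Y) = 1.9710
I(X;Y) = H(X) + H(Y) - H(X,Y) = 0.0000 bits


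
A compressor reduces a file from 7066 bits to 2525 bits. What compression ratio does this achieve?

Compression ratio = Original / Compressed
= 7066 / 2525 = 2.80:1


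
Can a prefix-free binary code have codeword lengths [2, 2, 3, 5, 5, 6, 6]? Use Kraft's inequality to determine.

Kraft inequality: Σ 2^(-l_i) ≤ 1 for prefix-free code
Calculating: 2^(-2) + 2^(-2) + 2^(-3) + 2^(-5) + 2^(-5) + 2^(-6) + 2^(-6)
= 0.25 + 0.25 + 0.125 + 0.03125 + 0.03125 + 0.015625 + 0.015625
= 0.7188
Since 0.7188 ≤ 1, prefix-free code exists


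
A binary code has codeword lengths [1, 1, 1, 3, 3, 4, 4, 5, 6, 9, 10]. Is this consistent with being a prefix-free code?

Kraft inequality: Σ 2^(-l_i) ≤ 1 for prefix-free code
Calculating: 2^(-1) + 2^(-1) + 2^(-1) + 2^(-3) + 2^(-3) + 2^(-4) + 2^(-4) + 2^(-5) + 2^(-6) + 2^(-9) + 2^(-10)
= 0.5 + 0.5 + 0.5 + 0.125 + 0.125 + 0.0625 + 0.0625 + 0.03125 + 0.015625 + 0.001953125 + 0.0009765625
= 1.9248
Since 1.9248 > 1, prefix-free code does not exist


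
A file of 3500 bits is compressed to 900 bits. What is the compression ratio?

Compression ratio = Original / Compressed
= 3500 / 900 = 3.89:1


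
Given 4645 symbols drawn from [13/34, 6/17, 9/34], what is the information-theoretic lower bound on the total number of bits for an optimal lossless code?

Entropy H = 1.5682 bits/symbol
Minimum bits = H × n = 1.5682 × 4645
= 7284.34 bits


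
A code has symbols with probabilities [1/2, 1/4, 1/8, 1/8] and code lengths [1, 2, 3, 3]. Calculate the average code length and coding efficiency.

Average length L = Σ p_i × l_i = 1.7500 bits
Entropy H = 1.7500 bits
Efficiency η = H/L × 100% = 100.00%


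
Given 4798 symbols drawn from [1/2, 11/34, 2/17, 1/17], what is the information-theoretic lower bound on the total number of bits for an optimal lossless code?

Entropy H = 1.6304 bits/symbol
Minimum bits = H × n = 1.6304 × 4798
= 7822.59 bits


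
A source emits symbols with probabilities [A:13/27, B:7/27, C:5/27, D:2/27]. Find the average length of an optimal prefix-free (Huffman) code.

Huffman tree construction:
Combine smallest probabilities repeatedly
Resulting codes:
  A: 0 (length 1)
  B: 10 (length 2)
  C: 111 (length 3)
  D: 110 (length 3)
Average length = Σ p(s) × length(s) = 1.7778 bits


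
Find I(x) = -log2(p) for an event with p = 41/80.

Information content I(x) = -log₂(p(x))
I = -log₂(41/80) = -log₂(0.5125)
I = 0.9644 bits


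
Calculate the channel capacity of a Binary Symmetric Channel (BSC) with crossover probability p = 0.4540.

For BSC with error probability p:
C = 1 - H(p) where H(p) is binary entropy
H(0.4540) = -0.4540 × log₂(0.4540) - 0.5460 × log₂(0.5460)
H(p) = 0.9939
C = 1 - 0.9939 = 0.0061 bits/use


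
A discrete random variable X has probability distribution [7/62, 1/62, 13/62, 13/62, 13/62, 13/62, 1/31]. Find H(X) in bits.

H(X) = -Σ p(x) log₂ p(x)
  -7/62 × log₂(7/62) = 0.3553
  -1/62 × log₂(1/62) = 0.0960
  -13/62 × log₂(13/62) = 0.4726
  -13/62 × log₂(13/62) = 0.4726
  -13/62 × log₂(13/62) = 0.4726
  -13/62 × log₂(13/62) = 0.4726
  -1/31 × log₂(1/31) = 0.1598
H(X) = 2.5014 bits


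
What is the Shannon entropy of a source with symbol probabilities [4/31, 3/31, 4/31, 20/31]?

H(X) = -Σ p(x) log₂ p(x)
  -4/31 × log₂(4/31) = 0.3812
  -3/31 × log₂(3/31) = 0.3261
  -4/31 × log₂(4/31) = 0.3812
  -20/31 × log₂(20/31) = 0.4079
H(X) = 1.4963 bits


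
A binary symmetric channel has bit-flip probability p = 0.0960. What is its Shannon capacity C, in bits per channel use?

For BSC with error probability p:
C = 1 - H(p) where H(p) is binary entropy
H(0.0960) = -0.0960 × log₂(0.0960) - 0.9040 × log₂(0.9040)
H(p) = 0.4562
C = 1 - 0.4562 = 0.5438 bits/use


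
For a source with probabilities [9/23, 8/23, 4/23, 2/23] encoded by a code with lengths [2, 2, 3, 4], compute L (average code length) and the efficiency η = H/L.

Average length L = Σ p_i × l_i = 2.3478 bits
Entropy H = 1.8049 bits
Efficiency η = H/L × 100% = 76.88%


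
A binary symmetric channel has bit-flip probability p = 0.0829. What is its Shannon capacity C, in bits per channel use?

For BSC with error probability p:
C = 1 - H(p) where H(p) is binary entropy
H(0.0829) = -0.0829 × log₂(0.0829) - 0.9171 × log₂(0.9171)
H(p) = 0.4123
C = 1 - 0.4123 = 0.5877 bits/use


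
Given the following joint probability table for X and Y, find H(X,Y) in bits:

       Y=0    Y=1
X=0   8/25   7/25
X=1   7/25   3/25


H(X,Y) = -Σ p(x,y) log₂ p(x,y)
  p(0,0)=8/25: -0.3200 × log₂(0.3200) = 0.5260
  p(0,1)=7/25: -0.2800 × log₂(0.2800) = 0.5142
  p(1,0)=7/25: -0.2800 × log₂(0.2800) = 0.5142
  p(1,1)=3/25: -0.1200 × log₂(0.1200) = 0.3671
H(X,Y) = 1.9215 bits


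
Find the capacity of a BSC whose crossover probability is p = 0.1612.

For BSC with error probability p:
C = 1 - H(p) where H(p) is binary entropy
H(0.1612) = -0.1612 × log₂(0.1612) - 0.8388 × log₂(0.8388)
H(p) = 0.6372
C = 1 - 0.6372 = 0.3628 bits/use


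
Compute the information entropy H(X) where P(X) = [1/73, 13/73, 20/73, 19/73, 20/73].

H(X) = -Σ p(x) log₂ p(x)
  -1/73 × log₂(1/73) = 0.0848
  -13/73 × log₂(13/73) = 0.4433
  -20/73 × log₂(20/73) = 0.5118
  -19/73 × log₂(19/73) = 0.5054
  -20/73 × log₂(20/73) = 0.5118
H(X) = 2.0570 bits


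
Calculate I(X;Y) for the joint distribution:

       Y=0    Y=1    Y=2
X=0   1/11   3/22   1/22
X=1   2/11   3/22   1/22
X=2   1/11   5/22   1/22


H(X) = 1.5726, H(Y) = 1.4227, H(X,Y) = 2.9540
I(X;Y) = H(X) + H(Y) - H(X,Y) = 0.0413 bits


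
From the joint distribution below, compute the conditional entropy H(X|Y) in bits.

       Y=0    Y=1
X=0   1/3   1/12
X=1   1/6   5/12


H(X|Y) = Σ_y p(y) H(X|Y=y)
  p(Y=0) = 1/2, H(X|Y=0) = 0.9183
  p(Y=1) = 1/2, H(X|Y=1) = 0.6500
H(X|Y) = 0.5000×0.9183 + 0.5000×0.6500 = 0.7842 bits


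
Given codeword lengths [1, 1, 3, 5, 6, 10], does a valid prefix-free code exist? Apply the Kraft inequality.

Kraft inequality: Σ 2^(-l_i) ≤ 1 for prefix-free code
Calculating: 2^(-1) + 2^(-1) + 2^(-3) + 2^(-5) + 2^(-6) + 2^(-10)
= 0.5 + 0.5 + 0.125 + 0.03125 + 0.015625 + 0.0009765625
= 1.1729
Since 1.1729 > 1, prefix-free code does not exist


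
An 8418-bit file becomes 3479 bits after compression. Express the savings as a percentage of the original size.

Space savings = (1 - Compressed/Original) × 100%
= (1 - 3479/8418) × 100%
= 58.67%


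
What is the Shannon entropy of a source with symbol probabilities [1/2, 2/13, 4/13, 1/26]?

H(X) = -Σ p(x) log₂ p(x)
  -1/2 × log₂(1/2) = 0.5000
  -2/13 × log₂(2/13) = 0.4155
  -4/13 × log₂(4/13) = 0.5232
  -1/26 × log₂(1/26) = 0.1808
H(X) = 1.6195 bits


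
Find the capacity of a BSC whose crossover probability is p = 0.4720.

For BSC with error probability p:
C = 1 - H(p) where H(p) is binary entropy
H(0.4720) = -0.4720 × log₂(0.4720) - 0.5280 × log₂(0.5280)
H(p) = 0.9977
C = 1 - 0.9977 = 0.0023 bits/use


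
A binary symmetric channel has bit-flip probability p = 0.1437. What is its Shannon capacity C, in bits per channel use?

For BSC with error probability p:
C = 1 - H(p) where H(p) is binary entropy
H(0.1437) = -0.1437 × log₂(0.1437) - 0.8563 × log₂(0.8563)
H(p) = 0.5938
C = 1 - 0.5938 = 0.4062 bits/use


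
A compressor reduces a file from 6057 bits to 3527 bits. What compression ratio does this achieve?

Compression ratio = Original / Compressed
= 6057 / 3527 = 1.72:1


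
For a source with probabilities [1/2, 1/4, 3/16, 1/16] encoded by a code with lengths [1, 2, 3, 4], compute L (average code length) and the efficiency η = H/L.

Average length L = Σ p_i × l_i = 1.8125 bits
Entropy H = 1.7028 bits
Efficiency η = H/L × 100% = 93.95%


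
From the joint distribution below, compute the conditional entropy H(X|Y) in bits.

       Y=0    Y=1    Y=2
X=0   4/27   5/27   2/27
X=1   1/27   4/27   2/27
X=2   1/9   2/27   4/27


H(X|Y) = Σ_y p(y) H(X|Y=y)
  p(Y=0) = 8/27, H(X|Y=0) = 1.4056
  p(Y=1) = 11/27, H(X|Y=1) = 1.4949
  p(Y=2) = 8/27, H(X|Y=2) = 1.5000
H(X|Y) = 0.2963×1.4056 + 0.4074×1.4949 + 0.2963×1.5000 = 1.4700 bits


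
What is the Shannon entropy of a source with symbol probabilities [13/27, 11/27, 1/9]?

H(X) = -Σ p(x) log₂ p(x)
  -13/27 × log₂(13/27) = 0.5077
  -11/27 × log₂(11/27) = 0.5278
  -1/9 × log₂(1/9) = 0.3522
H(X) = 1.3877 bits


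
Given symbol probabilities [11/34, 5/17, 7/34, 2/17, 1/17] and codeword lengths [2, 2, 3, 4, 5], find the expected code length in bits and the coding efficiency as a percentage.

Average length L = Σ p_i × l_i = 2.6176 bits
Entropy H = 2.1191 bits
Efficiency η = H/L × 100% = 80.95%


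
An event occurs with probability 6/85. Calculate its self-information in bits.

Information content I(x) = -log₂(p(x))
I = -log₂(6/85) = -log₂(0.0706)
I = 3.8244 bits


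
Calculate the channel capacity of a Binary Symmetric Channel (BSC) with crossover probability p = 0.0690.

For BSC with error probability p:
C = 1 - H(p) where H(p) is binary entropy
H(0.0690) = -0.0690 × log₂(0.0690) - 0.9310 × log₂(0.9310)
H(p) = 0.3622
C = 1 - 0.3622 = 0.6378 bits/use


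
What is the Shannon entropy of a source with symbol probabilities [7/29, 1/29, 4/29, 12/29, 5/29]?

H(X) = -Σ p(x) log₂ p(x)
  -7/29 × log₂(7/29) = 0.4950
  -1/29 × log₂(1/29) = 0.1675
  -4/29 × log₂(4/29) = 0.3942
  -12/29 × log₂(12/29) = 0.5268
  -5/29 × log₂(5/29) = 0.4373
H(X) = 2.0207 bits


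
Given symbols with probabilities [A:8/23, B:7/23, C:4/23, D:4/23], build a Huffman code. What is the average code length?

Huffman tree construction:
Combine smallest probabilities repeatedly
Resulting codes:
  A: 11 (length 2)
  B: 10 (length 2)
  C: 00 (length 2)
  D: 01 (length 2)
Average length = Σ p(s) × length(s) = 2.0000 bits


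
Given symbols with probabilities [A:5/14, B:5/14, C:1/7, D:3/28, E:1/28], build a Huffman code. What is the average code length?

Huffman tree construction:
Combine smallest probabilities repeatedly
Resulting codes:
  A: 11 (length 2)
  B: 0 (length 1)
  C: 100 (length 3)
  D: 1011 (length 4)
  E: 1010 (length 4)
Average length = Σ p(s) × length(s) = 2.0714 bits


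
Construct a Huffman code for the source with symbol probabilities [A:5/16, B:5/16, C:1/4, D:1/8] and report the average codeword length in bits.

Huffman tree construction:
Combine smallest probabilities repeatedly
Resulting codes:
  A: 10 (length 2)
  B: 11 (length 2)
  C: 01 (length 2)
  D: 00 (length 2)
Average length = Σ p(s) × length(s) = 2.0000 bits


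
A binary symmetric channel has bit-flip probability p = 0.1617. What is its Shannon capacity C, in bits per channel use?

For BSC with error probability p:
C = 1 - H(p) where H(p) is binary entropy
H(0.1617) = -0.1617 × log₂(0.1617) - 0.8383 × log₂(0.8383)
H(p) = 0.6384
C = 1 - 0.6384 = 0.3616 bits/use


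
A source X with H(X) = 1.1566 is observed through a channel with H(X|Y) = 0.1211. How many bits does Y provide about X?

I(X;Y) = H(X) - H(X|Y)
I(X;Y) = 1.1566 - 0.1211 = 1.0355 bits


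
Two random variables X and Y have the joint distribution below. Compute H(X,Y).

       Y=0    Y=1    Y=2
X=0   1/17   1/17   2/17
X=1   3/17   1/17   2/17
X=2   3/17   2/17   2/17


H(X,Y) = -Σ p(x,y) log₂ p(x,y)
  p(0,0)=1/17: -0.0588 × log₂(0.0588) = 0.2404
  p(0,1)=1/17: -0.0588 × log₂(0.0588) = 0.2404
  p(0,2)=2/17: -0.1176 × log₂(0.1176) = 0.3632
  p(1,0)=3/17: -0.1765 × log₂(0.1765) = 0.4416
  p(1,1)=1/17: -0.0588 × log₂(0.0588) = 0.2404
  p(1,2)=2/17: -0.1176 × log₂(0.1176) = 0.3632
  p(2,0)=3/17: -0.1765 × log₂(0.1765) = 0.4416
  p(2,1)=2/17: -0.1176 × log₂(0.1176) = 0.3632
  p(2,2)=2/17: -0.1176 × log₂(0.1176) = 0.3632
H(X,Y) = 3.0575 bits


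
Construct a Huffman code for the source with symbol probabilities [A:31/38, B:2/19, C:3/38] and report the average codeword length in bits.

Huffman tree construction:
Combine smallest probabilities repeatedly
Resulting codes:
  A: 1 (length 1)
  B: 01 (length 2)
  C: 00 (length 2)
Average length = Σ p(s) × length(s) = 1.1842 bits


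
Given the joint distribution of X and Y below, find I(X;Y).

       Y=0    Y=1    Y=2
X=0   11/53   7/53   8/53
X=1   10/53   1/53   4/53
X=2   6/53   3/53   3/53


H(X) = 1.5046, H(Y) = 1.4819, H(X,Y) = 2.9365
I(X;Y) = H(X) + H(Y) - H(X,Y) = 0.0500 bits


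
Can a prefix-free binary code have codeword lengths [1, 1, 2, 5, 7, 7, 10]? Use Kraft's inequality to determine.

Kraft inequality: Σ 2^(-l_i) ≤ 1 for prefix-free code
Calculating: 2^(-1) + 2^(-1) + 2^(-2) + 2^(-5) + 2^(-7) + 2^(-7) + 2^(-10)
= 0.5 + 0.5 + 0.25 + 0.03125 + 0.0078125 + 0.0078125 + 0.0009765625
= 1.2979
Since 1.2979 > 1, prefix-free code does not exist


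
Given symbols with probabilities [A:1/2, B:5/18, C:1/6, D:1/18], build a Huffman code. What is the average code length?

Huffman tree construction:
Combine smallest probabilities repeatedly
Resulting codes:
  A: 0 (length 1)
  B: 11 (length 2)
  C: 101 (length 3)
  D: 100 (length 3)
Average length = Σ p(s) × length(s) = 1.7222 bits


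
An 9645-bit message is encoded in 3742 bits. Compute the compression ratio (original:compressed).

Compression ratio = Original / Compressed
= 9645 / 3742 = 2.58:1


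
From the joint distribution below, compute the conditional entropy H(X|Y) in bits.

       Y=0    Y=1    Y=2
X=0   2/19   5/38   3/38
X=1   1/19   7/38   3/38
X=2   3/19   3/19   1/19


H(X|Y) = Σ_y p(y) H(X|Y=y)
  p(Y=0) = 6/19, H(X|Y=0) = 1.4591
  p(Y=1) = 9/19, H(X|Y=1) = 1.5715
  p(Y=2) = 4/19, H(X|Y=2) = 1.5613
H(X|Y) = 0.3158×1.4591 + 0.4737×1.5715 + 0.2105×1.5613 = 1.5339 bits


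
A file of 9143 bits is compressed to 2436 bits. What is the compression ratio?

Compression ratio = Original / Compressed
= 9143 / 2436 = 3.75:1


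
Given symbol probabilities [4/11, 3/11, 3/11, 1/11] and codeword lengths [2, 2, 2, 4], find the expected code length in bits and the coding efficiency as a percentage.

Average length L = Σ p_i × l_i = 2.1818 bits
Entropy H = 1.8676 bits
Efficiency η = H/L × 100% = 85.60%


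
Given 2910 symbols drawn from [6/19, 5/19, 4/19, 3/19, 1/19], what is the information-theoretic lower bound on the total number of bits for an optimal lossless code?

Entropy H = 2.1493 bits/symbol
Minimum bits = H × n = 2.1493 × 2910
= 6254.40 bits


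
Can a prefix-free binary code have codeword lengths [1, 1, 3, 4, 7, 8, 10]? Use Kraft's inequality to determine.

Kraft inequality: Σ 2^(-l_i) ≤ 1 for prefix-free code
Calculating: 2^(-1) + 2^(-1) + 2^(-3) + 2^(-4) + 2^(-7) + 2^(-8) + 2^(-10)
= 0.5 + 0.5 + 0.125 + 0.0625 + 0.0078125 + 0.00390625 + 0.0009765625
= 1.2002
Since 1.2002 > 1, prefix-free code does not exist


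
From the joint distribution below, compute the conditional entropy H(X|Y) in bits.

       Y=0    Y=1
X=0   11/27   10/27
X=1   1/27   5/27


H(X|Y) = Σ_y p(y) H(X|Y=y)
  p(Y=0) = 4/9, H(X|Y=0) = 0.4138
  p(Y=1) = 5/9, H(X|Y=1) = 0.9183
H(X|Y) = 0.4444×0.4138 + 0.5556×0.9183 = 0.6941 bits


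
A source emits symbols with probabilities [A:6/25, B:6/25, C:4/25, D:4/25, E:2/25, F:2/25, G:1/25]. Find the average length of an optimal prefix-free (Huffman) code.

Huffman tree construction:
Combine smallest probabilities repeatedly
Resulting codes:
  A: 01 (length 2)
  B: 10 (length 2)
  C: 110 (length 3)
  D: 111 (length 3)
  E: 0011 (length 4)
  F: 000 (length 3)
  G: 0010 (length 4)
Average length = Σ p(s) × length(s) = 2.6400 bits


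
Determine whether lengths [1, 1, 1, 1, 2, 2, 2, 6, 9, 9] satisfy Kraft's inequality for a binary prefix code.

Kraft inequality: Σ 2^(-l_i) ≤ 1 for prefix-free code
Calculating: 2^(-1) + 2^(-1) + 2^(-1) + 2^(-1) + 2^(-2) + 2^(-2) + 2^(-2) + 2^(-6) + 2^(-9) + 2^(-9)
= 0.5 + 0.5 + 0.5 + 0.5 + 0.25 + 0.25 + 0.25 + 0.015625 + 0.001953125 + 0.001953125
= 2.7695
Since 2.7695 > 1, prefix-free code does not exist


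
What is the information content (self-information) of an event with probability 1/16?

Information content I(x) = -log₂(p(x))
I = -log₂(1/16) = -log₂(0.0625)
I = 4.0000 bits


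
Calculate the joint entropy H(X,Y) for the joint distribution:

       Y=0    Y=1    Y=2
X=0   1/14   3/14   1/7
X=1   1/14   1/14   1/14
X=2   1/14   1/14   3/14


H(X,Y) = -Σ p(x,y) log₂ p(x,y)
  p(0,0)=1/14: -0.0714 × log₂(0.0714) = 0.2720
  p(0,1)=3/14: -0.2143 × log₂(0.2143) = 0.4762
  p(0,2)=1/7: -0.1429 × log₂(0.1429) = 0.4011
  p(1,0)=1/14: -0.0714 × log₂(0.0714) = 0.2720
  p(1,1)=1/14: -0.0714 × log₂(0.0714) = 0.2720
  p(1,2)=1/14: -0.0714 × log₂(0.0714) = 0.2720
  p(2,0)=1/14: -0.0714 × log₂(0.0714) = 0.2720
  p(2,1)=1/14: -0.0714 × log₂(0.0714) = 0.2720
  p(2,2)=3/14: -0.2143 × log₂(0.2143) = 0.4762
H(X,Y) = 2.9852 bits


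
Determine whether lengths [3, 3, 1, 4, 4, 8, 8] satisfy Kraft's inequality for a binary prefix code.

Kraft inequality: Σ 2^(-l_i) ≤ 1 for prefix-free code
Calculating: 2^(-3) + 2^(-3) + 2^(-1) + 2^(-4) + 2^(-4) + 2^(-8) + 2^(-8)
= 0.125 + 0.125 + 0.5 + 0.0625 + 0.0625 + 0.00390625 + 0.00390625
= 0.8828
Since 0.8828 ≤ 1, prefix-free code exists


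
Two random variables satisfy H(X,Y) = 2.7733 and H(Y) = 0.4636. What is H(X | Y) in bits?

Chain rule: H(X,Y) = H(X|Y) + H(Y)
H(X|Y) = H(X,Y) - H(Y) = 2.7733 - 0.4636 = 2.3097 bits


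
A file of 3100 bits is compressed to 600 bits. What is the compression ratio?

Compression ratio = Original / Compressed
= 3100 / 600 = 5.17:1


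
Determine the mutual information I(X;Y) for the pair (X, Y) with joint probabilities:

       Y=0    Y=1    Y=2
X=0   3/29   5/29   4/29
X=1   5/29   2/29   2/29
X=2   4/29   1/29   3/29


H(X) = 1.5632, H(Y) = 1.5632, H(X,Y) = 3.0397
I(X;Y) = H(X) + H(Y) - H(X,Y) = 0.0866 bits


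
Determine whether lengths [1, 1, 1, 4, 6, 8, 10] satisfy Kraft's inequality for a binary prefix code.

Kraft inequality: Σ 2^(-l_i) ≤ 1 for prefix-free code
Calculating: 2^(-1) + 2^(-1) + 2^(-1) + 2^(-4) + 2^(-6) + 2^(-8) + 2^(-10)
= 0.5 + 0.5 + 0.5 + 0.0625 + 0.015625 + 0.00390625 + 0.0009765625
= 1.5830
Since 1.5830 > 1, prefix-free code does not exist


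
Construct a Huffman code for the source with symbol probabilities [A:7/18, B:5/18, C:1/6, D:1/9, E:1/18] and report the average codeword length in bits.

Huffman tree construction:
Combine smallest probabilities repeatedly
Resulting codes:
  A: 0 (length 1)
  B: 10 (length 2)
  C: 110 (length 3)
  D: 1111 (length 4)
  E: 1110 (length 4)
Average length = Σ p(s) × length(s) = 2.1111 bits


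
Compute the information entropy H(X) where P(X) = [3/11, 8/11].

H(X) = -Σ p(x) log₂ p(x)
  -3/11 × log₂(3/11) = 0.5112
  -8/11 × log₂(8/11) = 0.3341
H(X) = 0.8454 bits


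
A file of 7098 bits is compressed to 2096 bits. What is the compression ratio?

Compression ratio = Original / Compressed
= 7098 / 2096 = 3.39:1


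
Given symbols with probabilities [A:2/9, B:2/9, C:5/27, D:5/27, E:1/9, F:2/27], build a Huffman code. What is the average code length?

Huffman tree construction:
Combine smallest probabilities repeatedly
Resulting codes:
  A: 01 (length 2)
  B: 10 (length 2)
  C: 110 (length 3)
  D: 111 (length 3)
  E: 001 (length 3)
  F: 000 (length 3)
Average length = Σ p(s) × length(s) = 2.5556 bits


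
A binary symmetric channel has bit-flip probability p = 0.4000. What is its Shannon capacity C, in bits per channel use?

For BSC with error probability p:
C = 1 - H(p) where H(p) is binary entropy
H(0.4000) = -0.4000 × log₂(0.4000) - 0.6000 × log₂(0.6000)
H(p) = 0.9710
C = 1 - 0.9710 = 0.0290 bits/use


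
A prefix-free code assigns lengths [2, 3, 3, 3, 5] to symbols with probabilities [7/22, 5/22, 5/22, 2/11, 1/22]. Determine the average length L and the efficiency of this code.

Average length L = Σ p_i × l_i = 2.7727 bits
Entropy H = 2.1471 bits
Efficiency η = H/L × 100% = 77.44%


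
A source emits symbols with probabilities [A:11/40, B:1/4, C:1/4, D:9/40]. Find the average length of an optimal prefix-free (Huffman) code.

Huffman tree construction:
Combine smallest probabilities repeatedly
Resulting codes:
  A: 11 (length 2)
  B: 01 (length 2)
  C: 10 (length 2)
  D: 00 (length 2)
Average length = Σ p(s) × length(s) = 2.0000 bits


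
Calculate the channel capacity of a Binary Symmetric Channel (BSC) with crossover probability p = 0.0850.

For BSC with error probability p:
C = 1 - H(p) where H(p) is binary entropy
H(0.0850) = -0.0850 × log₂(0.0850) - 0.9150 × log₂(0.9150)
H(p) = 0.4196
C = 1 - 0.4196 = 0.5804 bits/use


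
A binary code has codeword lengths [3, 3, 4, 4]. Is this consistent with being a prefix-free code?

Kraft inequality: Σ 2^(-l_i) ≤ 1 for prefix-free code
Calculating: 2^(-3) + 2^(-3) + 2^(-4) + 2^(-4)
= 0.125 + 0.125 + 0.0625 + 0.0625
= 0.3750
Since 0.3750 ≤ 1, prefix-free code exists


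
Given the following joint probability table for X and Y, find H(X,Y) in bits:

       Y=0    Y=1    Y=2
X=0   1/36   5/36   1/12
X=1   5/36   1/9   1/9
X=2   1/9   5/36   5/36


H(X,Y) = -Σ p(x,y) log₂ p(x,y)
  p(0,0)=1/36: -0.0278 × log₂(0.0278) = 0.1436
  p(0,1)=5/36: -0.1389 × log₂(0.1389) = 0.3956
  p(0,2)=1/12: -0.0833 × log₂(0.0833) = 0.2987
  p(1,0)=5/36: -0.1389 × log₂(0.1389) = 0.3956
  p(1,1)=1/9: -0.1111 × log₂(0.1111) = 0.3522
  p(1,2)=1/9: -0.1111 × log₂(0.1111) = 0.3522
  p(2,0)=1/9: -0.1111 × log₂(0.1111) = 0.3522
  p(2,1)=5/36: -0.1389 × log₂(0.1389) = 0.3956
  p(2,2)=5/36: -0.1389 × log₂(0.1389) = 0.3956
H(X,Y) = 3.0812 bits


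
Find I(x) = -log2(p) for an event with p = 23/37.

Information content I(x) = -log₂(p(x))
I = -log₂(23/37) = -log₂(0.6216)
I = 0.6859 bits


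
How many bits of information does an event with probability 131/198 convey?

Information content I(x) = -log₂(p(x))
I = -log₂(131/198) = -log₂(0.6616)
I = 0.5959 bits


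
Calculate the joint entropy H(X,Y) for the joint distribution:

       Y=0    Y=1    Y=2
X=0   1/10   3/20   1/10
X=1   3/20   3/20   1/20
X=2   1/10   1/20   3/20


H(X,Y) = -Σ p(x,y) log₂ p(x,y)
  p(0,0)=1/10: -0.1000 × log₂(0.1000) = 0.3322
  p(0,1)=3/20: -0.1500 × log₂(0.1500) = 0.4105
  p(0,2)=1/10: -0.1000 × log₂(0.1000) = 0.3322
  p(1,0)=3/20: -0.1500 × log₂(0.1500) = 0.4105
  p(1,1)=3/20: -0.1500 × log₂(0.1500) = 0.4105
  p(1,2)=1/20: -0.0500 × log₂(0.0500) = 0.2161
  p(2,0)=1/10: -0.1000 × log₂(0.1000) = 0.3322
  p(2,1)=1/20: -0.0500 × log₂(0.0500) = 0.2161
  p(2,2)=3/20: -0.1500 × log₂(0.1500) = 0.4105
H(X,Y) = 3.0710 bits
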